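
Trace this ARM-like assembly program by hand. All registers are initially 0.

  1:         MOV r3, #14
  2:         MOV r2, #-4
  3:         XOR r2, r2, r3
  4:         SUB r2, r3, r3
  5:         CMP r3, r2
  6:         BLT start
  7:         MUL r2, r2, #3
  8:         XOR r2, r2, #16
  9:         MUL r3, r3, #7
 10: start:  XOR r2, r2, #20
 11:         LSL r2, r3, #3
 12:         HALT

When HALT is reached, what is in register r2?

784

r3=14
r2=-4
r2=(-4)^14=-14
r2=14-14=0
CMP r3, r2  (cmp 14,0)
BLT start: not taken
r2=0*3=0
r2=0^16=16
r3=14*7=98
r2=16^20=4
r2=98<<3=784
halt.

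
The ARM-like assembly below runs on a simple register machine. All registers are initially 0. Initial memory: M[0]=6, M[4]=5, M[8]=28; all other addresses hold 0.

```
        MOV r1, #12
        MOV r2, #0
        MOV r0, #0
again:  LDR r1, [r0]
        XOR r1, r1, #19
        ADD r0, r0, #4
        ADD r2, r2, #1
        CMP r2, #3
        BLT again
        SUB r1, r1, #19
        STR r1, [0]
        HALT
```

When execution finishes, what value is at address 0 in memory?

-4

MOV r1, #12 → r1=12
MOV r2, #0 → r2=0
MOV r0, #0 → r0=0
LDR r1, [r0] → r1=M[0]=6
XOR r1, r1, #19 → r1=6^19=21
ADD r0, r0, #4 → r0=0+4=4
ADD r2, r2, #1 → r2=0+1=1
CMP r2, #3  (cmp 1,3)
BLT again: taken
LDR r1, [r0] → r1=M[4]=5
XOR r1, r1, #19 → r1=5^19=22
ADD r0, r0, #4 → r0=4+4=8
ADD r2, r2, #1 → r2=1+1=2
CMP r2, #3  (cmp 2,3)
BLT again: taken
LDR r1, [r0] → r1=M[8]=28
XOR r1, r1, #19 → r1=28^19=15
ADD r0, r0, #4 → r0=8+4=12
ADD r2, r2, #1 → r2=2+1=3
CMP r2, #3  (cmp 3,3)
BLT again: not taken
SUB r1, r1, #19 → r1=15-19=-4
STR r1, [0] → M[0]=-4
halt.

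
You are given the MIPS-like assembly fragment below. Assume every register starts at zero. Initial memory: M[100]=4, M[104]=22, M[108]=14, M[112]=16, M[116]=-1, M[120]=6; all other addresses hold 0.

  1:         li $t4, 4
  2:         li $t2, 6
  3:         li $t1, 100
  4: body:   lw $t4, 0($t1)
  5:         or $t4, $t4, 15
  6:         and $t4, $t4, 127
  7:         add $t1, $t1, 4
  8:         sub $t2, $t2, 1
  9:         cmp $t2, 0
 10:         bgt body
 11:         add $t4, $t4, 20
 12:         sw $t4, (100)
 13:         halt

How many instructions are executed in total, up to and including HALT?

after li $t4, 4: $t4=4
after li $t2, 6: $t2=6
after li $t1, 100: $t1=100
after lw $t4, 0($t1): $t4=M[100]=4
after or $t4, $t4, 15: $t4=4|15=15
after and $t4, $t4, 127: $t4=15&127=15
after add $t1, $t1, 4: $t1=100+4=104
after sub $t2, $t2, 1: $t2=6-1=5
cmp $t2, 0  (cmp 5,0)
bgt body: taken
after lw $t4, 0($t1): $t4=M[104]=22
after or $t4, $t4, 15: $t4=22|15=31
after and $t4, $t4, 127: $t4=31&127=31
after add $t1, $t1, 4: $t1=104+4=108
after sub $t2, $t2, 1: $t2=5-1=4
cmp $t2, 0  (cmp 4,0)
bgt body: taken
after lw $t4, 0($t1): $t4=M[108]=14
after or $t4, $t4, 15: $t4=14|15=15
after and $t4, $t4, 127: $t4=15&127=15
after add $t1, $t1, 4: $t1=108+4=112
after sub $t2, $t2, 1: $t2=4-1=3
cmp $t2, 0  (cmp 3,0)
bgt body: taken
after lw $t4, 0($t1): $t4=M[112]=16
after or $t4, $t4, 15: $t4=16|15=31
after and $t4, $t4, 127: $t4=31&127=31
after add $t1, $t1, 4: $t1=112+4=116
after sub $t2, $t2, 1: $t2=3-1=2
cmp $t2, 0  (cmp 2,0)
bgt body: taken
after lw $t4, 0($t1): $t4=M[116]=-1
after or $t4, $t4, 15: $t4=(-1)|15=-1
after and $t4, $t4, 127: $t4=(-1)&127=127
after add $t1, $t1, 4: $t1=116+4=120
after sub $t2, $t2, 1: $t2=2-1=1
cmp $t2, 0  (cmp 1,0)
bgt body: taken
after lw $t4, 0($t1): $t4=M[120]=6
after or $t4, $t4, 15: $t4=6|15=15
after and $t4, $t4, 127: $t4=15&127=15
after add $t1, $t1, 4: $t1=120+4=124
after sub $t2, $t2, 1: $t2=1-1=0
cmp $t2, 0  (cmp 0,0)
bgt body: not taken
after add $t4, $t4, 20: $t4=15+20=35
sw $t4, (100) → M[100]=35
halt.
Total executed instructions: 48.

48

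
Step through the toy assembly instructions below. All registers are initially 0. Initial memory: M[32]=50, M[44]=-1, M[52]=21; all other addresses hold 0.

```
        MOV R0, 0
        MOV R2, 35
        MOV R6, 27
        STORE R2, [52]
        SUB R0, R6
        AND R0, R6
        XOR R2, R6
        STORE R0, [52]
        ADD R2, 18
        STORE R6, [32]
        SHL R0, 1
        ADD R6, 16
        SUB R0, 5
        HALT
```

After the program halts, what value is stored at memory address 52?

1

after MOV R0, 0: R0=0
after MOV R2, 35: R2=35
after MOV R6, 27: R6=27
STORE R2, [52] → M[52]=35
after SUB R0, R6: R0=0-27=-27
after AND R0, R6: R0=(-27)&27=1
after XOR R2, R6: R2=35^27=56
STORE R0, [52] → M[52]=1
after ADD R2, 18: R2=56+18=74
STORE R6, [32] → M[32]=27
after SHL R0, 1: R0=1<<1=2
after ADD R6, 16: R6=27+16=43
after SUB R0, 5: R0=2-5=-3
halt.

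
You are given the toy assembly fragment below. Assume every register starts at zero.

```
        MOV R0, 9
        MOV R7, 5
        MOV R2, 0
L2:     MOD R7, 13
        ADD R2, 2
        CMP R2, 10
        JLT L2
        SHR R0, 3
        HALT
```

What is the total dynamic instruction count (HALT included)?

MOV R0, 9 → R0=9
MOV R7, 5 → R7=5
MOV R2, 0 → R2=0
MOD R7, 13 → R7=5%13=5
ADD R2, 2 → R2=0+2=2
CMP R2, 10  (cmp 2,10)
JLT L2: taken
MOD R7, 13 → R7=5%13=5
ADD R2, 2 → R2=2+2=4
CMP R2, 10  (cmp 4,10)
JLT L2: taken
MOD R7, 13 → R7=5%13=5
ADD R2, 2 → R2=4+2=6
CMP R2, 10  (cmp 6,10)
JLT L2: taken
MOD R7, 13 → R7=5%13=5
ADD R2, 2 → R2=6+2=8
CMP R2, 10  (cmp 8,10)
JLT L2: taken
MOD R7, 13 → R7=5%13=5
ADD R2, 2 → R2=8+2=10
CMP R2, 10  (cmp 10,10)
JLT L2: not taken
SHR R0, 3 → R0=9>>3=1
halt.
Total executed instructions: 25.

25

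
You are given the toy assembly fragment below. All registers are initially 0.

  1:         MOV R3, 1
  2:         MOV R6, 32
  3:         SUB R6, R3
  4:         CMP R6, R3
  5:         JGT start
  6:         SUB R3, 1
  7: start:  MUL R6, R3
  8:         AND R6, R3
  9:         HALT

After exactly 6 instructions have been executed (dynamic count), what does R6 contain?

31

R3=1
R6=32
R6=32-1=31
CMP R6, R3  (cmp 31,1)
JGT start: taken
R6=31*1=31
After step 6: R6 = 31.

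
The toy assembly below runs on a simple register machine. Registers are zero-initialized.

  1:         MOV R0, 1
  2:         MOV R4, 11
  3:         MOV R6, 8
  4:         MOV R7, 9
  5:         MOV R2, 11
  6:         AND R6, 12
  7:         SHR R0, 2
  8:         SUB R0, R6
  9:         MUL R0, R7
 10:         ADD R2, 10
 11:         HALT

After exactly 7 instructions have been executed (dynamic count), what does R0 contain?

0

MOV R0, 1 → R0=1
MOV R4, 11 → R4=11
MOV R6, 8 → R6=8
MOV R7, 9 → R7=9
MOV R2, 11 → R2=11
AND R6, 12 → R6=8&12=8
SHR R0, 2 → R0=1>>2=0
After step 7: R0 = 0.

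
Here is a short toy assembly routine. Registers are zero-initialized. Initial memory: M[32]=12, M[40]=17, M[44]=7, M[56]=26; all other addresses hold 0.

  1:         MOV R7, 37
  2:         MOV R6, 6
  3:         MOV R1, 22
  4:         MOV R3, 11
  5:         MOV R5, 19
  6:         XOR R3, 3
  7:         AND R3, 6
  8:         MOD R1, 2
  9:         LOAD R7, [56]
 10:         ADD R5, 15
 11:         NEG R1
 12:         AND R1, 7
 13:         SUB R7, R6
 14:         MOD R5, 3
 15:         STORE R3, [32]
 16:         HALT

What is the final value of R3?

0

after MOV R7, 37: R7=37
after MOV R6, 6: R6=6
after MOV R1, 22: R1=22
after MOV R3, 11: R3=11
after MOV R5, 19: R5=19
after XOR R3, 3: R3=11^3=8
after AND R3, 6: R3=8&6=0
after MOD R1, 2: R1=22%2=0
after LOAD R7, [56]: R7=M[56]=26
after ADD R5, 15: R5=19+15=34
after NEG R1: R1=-(0)=0
after AND R1, 7: R1=0&7=0
after SUB R7, R6: R7=26-6=20
after MOD R5, 3: R5=34%3=1
STORE R3, [32] → M[32]=0
halt.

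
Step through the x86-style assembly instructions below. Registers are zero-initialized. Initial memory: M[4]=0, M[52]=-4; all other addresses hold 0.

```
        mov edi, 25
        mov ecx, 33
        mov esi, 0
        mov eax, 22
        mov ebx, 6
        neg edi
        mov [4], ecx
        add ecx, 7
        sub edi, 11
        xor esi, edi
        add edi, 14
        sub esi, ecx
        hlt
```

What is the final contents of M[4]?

33

edi=25
ecx=33
esi=0
eax=22
ebx=6
edi=-(25)=-25
mov [4], ecx → M[4]=33
ecx=33+7=40
edi=(-25)-11=-36
esi=0^(-36)=-36
edi=(-36)+14=-22
esi=(-36)-40=-76
halt.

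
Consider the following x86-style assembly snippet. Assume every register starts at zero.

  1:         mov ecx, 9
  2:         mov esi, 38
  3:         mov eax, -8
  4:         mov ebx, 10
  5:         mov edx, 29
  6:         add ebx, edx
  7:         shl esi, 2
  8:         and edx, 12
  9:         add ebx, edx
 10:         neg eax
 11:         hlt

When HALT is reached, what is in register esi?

152

ecx=9
esi=38
eax=-8
ebx=10
edx=29
ebx=10+29=39
esi=38<<2=152
edx=29&12=12
ebx=39+12=51
eax=-(-8)=8
halt.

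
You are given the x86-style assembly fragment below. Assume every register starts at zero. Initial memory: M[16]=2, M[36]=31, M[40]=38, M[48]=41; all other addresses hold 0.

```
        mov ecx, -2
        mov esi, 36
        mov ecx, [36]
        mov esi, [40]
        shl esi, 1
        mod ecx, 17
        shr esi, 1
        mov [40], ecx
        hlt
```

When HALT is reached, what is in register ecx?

ecx=-2
esi=36
ecx=M[36]=31
esi=M[40]=38
esi=38<<1=76
ecx=31%17=14
esi=76>>1=38
mov [40], ecx → M[40]=14
halt.

14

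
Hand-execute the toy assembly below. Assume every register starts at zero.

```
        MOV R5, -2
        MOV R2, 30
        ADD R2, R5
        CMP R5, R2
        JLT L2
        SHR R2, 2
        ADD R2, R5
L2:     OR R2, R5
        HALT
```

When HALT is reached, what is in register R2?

-2

after MOV R5, -2: R5=-2
after MOV R2, 30: R2=30
after ADD R2, R5: R2=30+(-2)=28
CMP R5, R2  (cmp -2,28)
JLT L2: taken
after OR R2, R5: R2=28|(-2)=-2
halt.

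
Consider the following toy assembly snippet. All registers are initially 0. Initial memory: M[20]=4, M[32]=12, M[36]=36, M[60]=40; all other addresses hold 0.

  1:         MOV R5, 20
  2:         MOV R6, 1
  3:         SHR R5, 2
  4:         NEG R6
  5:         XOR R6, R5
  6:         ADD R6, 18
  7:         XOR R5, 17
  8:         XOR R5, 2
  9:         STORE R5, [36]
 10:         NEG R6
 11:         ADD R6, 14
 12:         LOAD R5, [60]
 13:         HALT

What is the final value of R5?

MOV R5, 20 → R5=20
MOV R6, 1 → R6=1
SHR R5, 2 → R5=20>>2=5
NEG R6 → R6=-(1)=-1
XOR R6, R5 → R6=(-1)^5=-6
ADD R6, 18 → R6=(-6)+18=12
XOR R5, 17 → R5=5^17=20
XOR R5, 2 → R5=20^2=22
STORE R5, [36] → M[36]=22
NEG R6 → R6=-(12)=-12
ADD R6, 14 → R6=(-12)+14=2
LOAD R5, [60] → R5=M[60]=40
halt.

40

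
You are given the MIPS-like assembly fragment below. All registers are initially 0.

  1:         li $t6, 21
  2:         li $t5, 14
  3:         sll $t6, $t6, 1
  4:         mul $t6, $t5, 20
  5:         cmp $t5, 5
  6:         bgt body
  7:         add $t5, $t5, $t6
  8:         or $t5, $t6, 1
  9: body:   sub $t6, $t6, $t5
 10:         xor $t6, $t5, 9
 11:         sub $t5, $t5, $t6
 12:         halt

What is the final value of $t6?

li $t6, 21 → $t6=21
li $t5, 14 → $t5=14
sll $t6, $t6, 1 → $t6=21<<1=42
mul $t6, $t5, 20 → $t6=14*20=280
cmp $t5, 5  (cmp 14,5)
bgt body: taken
sub $t6, $t6, $t5 → $t6=280-14=266
xor $t6, $t5, 9 → $t6=14^9=7
sub $t5, $t5, $t6 → $t5=14-7=7
halt.

7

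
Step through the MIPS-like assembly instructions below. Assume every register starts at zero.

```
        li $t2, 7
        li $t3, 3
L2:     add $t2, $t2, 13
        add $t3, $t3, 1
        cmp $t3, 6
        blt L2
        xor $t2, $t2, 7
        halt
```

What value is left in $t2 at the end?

li $t2, 7 → $t2=7
li $t3, 3 → $t3=3
add $t2, $t2, 13 → $t2=7+13=20
add $t3, $t3, 1 → $t3=3+1=4
cmp $t3, 6  (cmp 4,6)
blt L2: taken
add $t2, $t2, 13 → $t2=20+13=33
add $t3, $t3, 1 → $t3=4+1=5
cmp $t3, 6  (cmp 5,6)
blt L2: taken
add $t2, $t2, 13 → $t2=33+13=46
add $t3, $t3, 1 → $t3=5+1=6
cmp $t3, 6  (cmp 6,6)
blt L2: not taken
xor $t2, $t2, 7 → $t2=46^7=41
halt.

41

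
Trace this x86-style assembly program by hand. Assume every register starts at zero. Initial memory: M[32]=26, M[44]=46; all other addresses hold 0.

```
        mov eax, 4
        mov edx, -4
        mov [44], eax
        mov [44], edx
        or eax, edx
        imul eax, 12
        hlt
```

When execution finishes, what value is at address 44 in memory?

-4

mov eax, 4 → eax=4
mov edx, -4 → edx=-4
mov [44], eax → M[44]=4
mov [44], edx → M[44]=-4
or eax, edx → eax=4|(-4)=-4
imul eax, 12 → eax=(-4)*12=-48
halt.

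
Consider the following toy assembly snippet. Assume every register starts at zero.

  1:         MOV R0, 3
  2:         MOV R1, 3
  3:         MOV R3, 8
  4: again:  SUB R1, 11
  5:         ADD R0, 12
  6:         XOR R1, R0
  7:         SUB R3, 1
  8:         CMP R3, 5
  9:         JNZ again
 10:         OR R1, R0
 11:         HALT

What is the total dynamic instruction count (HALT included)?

23

MOV R0, 3 → R0=3
MOV R1, 3 → R1=3
MOV R3, 8 → R3=8
SUB R1, 11 → R1=3-11=-8
ADD R0, 12 → R0=3+12=15
XOR R1, R0 → R1=(-8)^15=-9
SUB R3, 1 → R3=8-1=7
CMP R3, 5  (cmp 7,5)
JNZ again: taken
SUB R1, 11 → R1=(-9)-11=-20
ADD R0, 12 → R0=15+12=27
XOR R1, R0 → R1=(-20)^27=-9
SUB R3, 1 → R3=7-1=6
CMP R3, 5  (cmp 6,5)
JNZ again: taken
SUB R1, 11 → R1=(-9)-11=-20
ADD R0, 12 → R0=27+12=39
XOR R1, R0 → R1=(-20)^39=-53
SUB R3, 1 → R3=6-1=5
CMP R3, 5  (cmp 5,5)
JNZ again: not taken
OR R1, R0 → R1=(-53)|39=-17
halt.
Total executed instructions: 23.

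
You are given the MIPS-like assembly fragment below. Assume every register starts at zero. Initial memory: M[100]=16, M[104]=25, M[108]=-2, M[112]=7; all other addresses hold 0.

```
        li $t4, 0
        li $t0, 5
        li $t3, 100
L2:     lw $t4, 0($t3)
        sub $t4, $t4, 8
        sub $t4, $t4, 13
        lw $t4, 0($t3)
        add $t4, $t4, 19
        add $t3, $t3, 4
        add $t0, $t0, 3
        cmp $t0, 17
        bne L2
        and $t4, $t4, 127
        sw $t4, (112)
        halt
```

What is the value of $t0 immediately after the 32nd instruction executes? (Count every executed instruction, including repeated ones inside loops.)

after li $t4, 0: $t4=0
after li $t0, 5: $t0=5
after li $t3, 100: $t3=100
after lw $t4, 0($t3): $t4=M[100]=16
after sub $t4, $t4, 8: $t4=16-8=8
after sub $t4, $t4, 13: $t4=8-13=-5
after lw $t4, 0($t3): $t4=M[100]=16
after add $t4, $t4, 19: $t4=16+19=35
after add $t3, $t3, 4: $t3=100+4=104
after add $t0, $t0, 3: $t0=5+3=8
cmp $t0, 17  (cmp 8,17)
bne L2: taken
after lw $t4, 0($t3): $t4=M[104]=25
after sub $t4, $t4, 8: $t4=25-8=17
after sub $t4, $t4, 13: $t4=17-13=4
after lw $t4, 0($t3): $t4=M[104]=25
after add $t4, $t4, 19: $t4=25+19=44
after add $t3, $t3, 4: $t3=104+4=108
after add $t0, $t0, 3: $t0=8+3=11
cmp $t0, 17  (cmp 11,17)
bne L2: taken
after lw $t4, 0($t3): $t4=M[108]=-2
after sub $t4, $t4, 8: $t4=(-2)-8=-10
after sub $t4, $t4, 13: $t4=(-10)-13=-23
after lw $t4, 0($t3): $t4=M[108]=-2
after add $t4, $t4, 19: $t4=(-2)+19=17
after add $t3, $t3, 4: $t3=108+4=112
after add $t0, $t0, 3: $t0=11+3=14
cmp $t0, 17  (cmp 14,17)
bne L2: taken
after lw $t4, 0($t3): $t4=M[112]=7
after sub $t4, $t4, 8: $t4=7-8=-1
After step 32: $t0 = 14.

14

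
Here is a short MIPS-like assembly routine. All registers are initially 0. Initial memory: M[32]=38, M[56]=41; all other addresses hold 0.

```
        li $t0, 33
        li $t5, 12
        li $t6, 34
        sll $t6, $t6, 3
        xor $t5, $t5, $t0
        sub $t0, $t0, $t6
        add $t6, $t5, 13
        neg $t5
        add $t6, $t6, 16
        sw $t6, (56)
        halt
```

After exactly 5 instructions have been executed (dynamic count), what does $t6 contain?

$t0=33
$t5=12
$t6=34
$t6=34<<3=272
$t5=12^33=45
After step 5: $t6 = 272.

272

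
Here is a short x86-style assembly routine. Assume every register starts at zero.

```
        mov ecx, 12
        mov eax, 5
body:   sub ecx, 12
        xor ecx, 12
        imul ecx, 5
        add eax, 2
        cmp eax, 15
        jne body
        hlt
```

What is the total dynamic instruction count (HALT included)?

33

ecx=12
eax=5
ecx=12-12=0
ecx=0^12=12
ecx=12*5=60
eax=5+2=7
cmp eax, 15  (cmp 7,15)
jne body: taken
ecx=60-12=48
ecx=48^12=60
ecx=60*5=300
eax=7+2=9
cmp eax, 15  (cmp 9,15)
jne body: taken
ecx=300-12=288
ecx=288^12=300
ecx=300*5=1500
eax=9+2=11
cmp eax, 15  (cmp 11,15)
jne body: taken
ecx=1500-12=1488
ecx=1488^12=1500
ecx=1500*5=7500
eax=11+2=13
cmp eax, 15  (cmp 13,15)
jne body: taken
ecx=7500-12=7488
ecx=7488^12=7500
ecx=7500*5=37500
eax=13+2=15
cmp eax, 15  (cmp 15,15)
jne body: not taken
halt.
Total executed instructions: 33.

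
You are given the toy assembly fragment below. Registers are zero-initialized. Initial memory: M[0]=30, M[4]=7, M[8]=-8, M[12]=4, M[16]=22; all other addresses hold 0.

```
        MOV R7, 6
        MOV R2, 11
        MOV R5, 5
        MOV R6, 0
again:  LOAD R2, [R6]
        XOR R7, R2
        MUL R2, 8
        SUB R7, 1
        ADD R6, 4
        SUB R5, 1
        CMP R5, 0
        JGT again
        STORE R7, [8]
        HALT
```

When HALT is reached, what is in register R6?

20

after MOV R7, 6: R7=6
after MOV R2, 11: R2=11
after MOV R5, 5: R5=5
after MOV R6, 0: R6=0
after LOAD R2, [R6]: R2=M[0]=30
after XOR R7, R2: R7=6^30=24
after MUL R2, 8: R2=30*8=240
after SUB R7, 1: R7=24-1=23
after ADD R6, 4: R6=0+4=4
after SUB R5, 1: R5=5-1=4
CMP R5, 0  (cmp 4,0)
JGT again: taken
after LOAD R2, [R6]: R2=M[4]=7
after XOR R7, R2: R7=23^7=16
after MUL R2, 8: R2=7*8=56
after SUB R7, 1: R7=16-1=15
after ADD R6, 4: R6=4+4=8
after SUB R5, 1: R5=4-1=3
CMP R5, 0  (cmp 3,0)
JGT again: taken
after LOAD R2, [R6]: R2=M[8]=-8
after XOR R7, R2: R7=15^(-8)=-9
after MUL R2, 8: R2=(-8)*8=-64
after SUB R7, 1: R7=(-9)-1=-10
after ADD R6, 4: R6=8+4=12
after SUB R5, 1: R5=3-1=2
CMP R5, 0  (cmp 2,0)
JGT again: taken
after LOAD R2, [R6]: R2=M[12]=4
after XOR R7, R2: R7=(-10)^4=-14
after MUL R2, 8: R2=4*8=32
after SUB R7, 1: R7=(-14)-1=-15
after ADD R6, 4: R6=12+4=16
after SUB R5, 1: R5=2-1=1
CMP R5, 0  (cmp 1,0)
JGT again: taken
after LOAD R2, [R6]: R2=M[16]=22
after XOR R7, R2: R7=(-15)^22=-25
after MUL R2, 8: R2=22*8=176
after SUB R7, 1: R7=(-25)-1=-26
after ADD R6, 4: R6=16+4=20
after SUB R5, 1: R5=1-1=0
CMP R5, 0  (cmp 0,0)
JGT again: not taken
STORE R7, [8] → M[8]=-26
halt.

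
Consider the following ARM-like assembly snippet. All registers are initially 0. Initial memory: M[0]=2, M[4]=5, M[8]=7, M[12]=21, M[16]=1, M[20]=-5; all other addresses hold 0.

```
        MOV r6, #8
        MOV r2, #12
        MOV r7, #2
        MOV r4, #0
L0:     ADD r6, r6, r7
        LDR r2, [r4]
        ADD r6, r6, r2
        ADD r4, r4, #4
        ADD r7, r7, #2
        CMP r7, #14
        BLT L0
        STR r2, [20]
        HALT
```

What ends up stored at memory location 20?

-5

r6=8
r2=12
r7=2
r4=0
r6=8+2=10
r2=M[0]=2
r6=10+2=12
r4=0+4=4
r7=2+2=4
CMP r7, #14  (cmp 4,14)
BLT L0: taken
r6=12+4=16
r2=M[4]=5
r6=16+5=21
r4=4+4=8
r7=4+2=6
CMP r7, #14  (cmp 6,14)
BLT L0: taken
r6=21+6=27
r2=M[8]=7
r6=27+7=34
r4=8+4=12
r7=6+2=8
CMP r7, #14  (cmp 8,14)
BLT L0: taken
r6=34+8=42
r2=M[12]=21
r6=42+21=63
r4=12+4=16
r7=8+2=10
CMP r7, #14  (cmp 10,14)
BLT L0: taken
r6=63+10=73
r2=M[16]=1
r6=73+1=74
r4=16+4=20
r7=10+2=12
CMP r7, #14  (cmp 12,14)
BLT L0: taken
r6=74+12=86
r2=M[20]=-5
r6=86+(-5)=81
r4=20+4=24
r7=12+2=14
CMP r7, #14  (cmp 14,14)
BLT L0: not taken
STR r2, [20] → M[20]=-5
halt.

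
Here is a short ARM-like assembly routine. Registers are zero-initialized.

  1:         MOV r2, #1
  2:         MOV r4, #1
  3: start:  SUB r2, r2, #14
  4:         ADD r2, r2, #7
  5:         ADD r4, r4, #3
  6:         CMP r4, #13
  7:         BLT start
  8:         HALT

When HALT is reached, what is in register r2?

MOV r2, #1 → r2=1
MOV r4, #1 → r4=1
SUB r2, r2, #14 → r2=1-14=-13
ADD r2, r2, #7 → r2=(-13)+7=-6
ADD r4, r4, #3 → r4=1+3=4
CMP r4, #13  (cmp 4,13)
BLT start: taken
SUB r2, r2, #14 → r2=(-6)-14=-20
ADD r2, r2, #7 → r2=(-20)+7=-13
ADD r4, r4, #3 → r4=4+3=7
CMP r4, #13  (cmp 7,13)
BLT start: taken
SUB r2, r2, #14 → r2=(-13)-14=-27
ADD r2, r2, #7 → r2=(-27)+7=-20
ADD r4, r4, #3 → r4=7+3=10
CMP r4, #13  (cmp 10,13)
BLT start: taken
SUB r2, r2, #14 → r2=(-20)-14=-34
ADD r2, r2, #7 → r2=(-34)+7=-27
ADD r4, r4, #3 → r4=10+3=13
CMP r4, #13  (cmp 13,13)
BLT start: not taken
halt.

-27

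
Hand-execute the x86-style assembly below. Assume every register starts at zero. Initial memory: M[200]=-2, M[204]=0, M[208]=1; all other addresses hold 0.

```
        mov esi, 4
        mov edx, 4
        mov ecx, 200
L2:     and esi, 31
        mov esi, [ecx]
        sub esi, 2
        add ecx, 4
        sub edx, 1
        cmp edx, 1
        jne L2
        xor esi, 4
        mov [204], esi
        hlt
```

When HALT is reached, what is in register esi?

esi=4
edx=4
ecx=200
esi=4&31=4
esi=M[200]=-2
esi=(-2)-2=-4
ecx=200+4=204
edx=4-1=3
cmp edx, 1  (cmp 3,1)
jne L2: taken
esi=(-4)&31=28
esi=M[204]=0
esi=0-2=-2
ecx=204+4=208
edx=3-1=2
cmp edx, 1  (cmp 2,1)
jne L2: taken
esi=(-2)&31=30
esi=M[208]=1
esi=1-2=-1
ecx=208+4=212
edx=2-1=1
cmp edx, 1  (cmp 1,1)
jne L2: not taken
esi=(-1)^4=-5
mov [204], esi → M[204]=-5
halt.

-5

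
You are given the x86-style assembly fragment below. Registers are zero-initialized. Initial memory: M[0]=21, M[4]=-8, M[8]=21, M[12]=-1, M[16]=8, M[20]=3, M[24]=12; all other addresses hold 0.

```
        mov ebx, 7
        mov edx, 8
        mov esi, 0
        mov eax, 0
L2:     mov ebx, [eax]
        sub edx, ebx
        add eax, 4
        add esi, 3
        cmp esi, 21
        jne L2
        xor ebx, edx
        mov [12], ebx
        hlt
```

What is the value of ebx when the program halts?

ebx=7
edx=8
esi=0
eax=0
ebx=M[0]=21
edx=8-21=-13
eax=0+4=4
esi=0+3=3
cmp esi, 21  (cmp 3,21)
jne L2: taken
ebx=M[4]=-8
edx=(-13)-(-8)=-5
eax=4+4=8
esi=3+3=6
cmp esi, 21  (cmp 6,21)
jne L2: taken
ebx=M[8]=21
edx=(-5)-21=-26
eax=8+4=12
esi=6+3=9
cmp esi, 21  (cmp 9,21)
jne L2: taken
ebx=M[12]=-1
edx=(-26)-(-1)=-25
eax=12+4=16
esi=9+3=12
cmp esi, 21  (cmp 12,21)
jne L2: taken
ebx=M[16]=8
edx=(-25)-8=-33
eax=16+4=20
esi=12+3=15
cmp esi, 21  (cmp 15,21)
jne L2: taken
ebx=M[20]=3
edx=(-33)-3=-36
eax=20+4=24
esi=15+3=18
cmp esi, 21  (cmp 18,21)
jne L2: taken
ebx=M[24]=12
edx=(-36)-12=-48
eax=24+4=28
esi=18+3=21
cmp esi, 21  (cmp 21,21)
jne L2: not taken
ebx=12^(-48)=-36
mov [12], ebx → M[12]=-36
halt.

-36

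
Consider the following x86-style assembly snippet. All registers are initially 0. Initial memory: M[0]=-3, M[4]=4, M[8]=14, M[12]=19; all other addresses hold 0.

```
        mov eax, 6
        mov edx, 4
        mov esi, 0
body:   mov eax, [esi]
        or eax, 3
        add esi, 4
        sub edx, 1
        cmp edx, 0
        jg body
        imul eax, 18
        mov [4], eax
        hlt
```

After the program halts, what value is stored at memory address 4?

after mov eax, 6: eax=6
after mov edx, 4: edx=4
after mov esi, 0: esi=0
after mov eax, [esi]: eax=M[0]=-3
after or eax, 3: eax=(-3)|3=-1
after add esi, 4: esi=0+4=4
after sub edx, 1: edx=4-1=3
cmp edx, 0  (cmp 3,0)
jg body: taken
after mov eax, [esi]: eax=M[4]=4
after or eax, 3: eax=4|3=7
after add esi, 4: esi=4+4=8
after sub edx, 1: edx=3-1=2
cmp edx, 0  (cmp 2,0)
jg body: taken
after mov eax, [esi]: eax=M[8]=14
after or eax, 3: eax=14|3=15
after add esi, 4: esi=8+4=12
after sub edx, 1: edx=2-1=1
cmp edx, 0  (cmp 1,0)
jg body: taken
after mov eax, [esi]: eax=M[12]=19
after or eax, 3: eax=19|3=19
after add esi, 4: esi=12+4=16
after sub edx, 1: edx=1-1=0
cmp edx, 0  (cmp 0,0)
jg body: not taken
after imul eax, 18: eax=19*18=342
mov [4], eax → M[4]=342
halt.

342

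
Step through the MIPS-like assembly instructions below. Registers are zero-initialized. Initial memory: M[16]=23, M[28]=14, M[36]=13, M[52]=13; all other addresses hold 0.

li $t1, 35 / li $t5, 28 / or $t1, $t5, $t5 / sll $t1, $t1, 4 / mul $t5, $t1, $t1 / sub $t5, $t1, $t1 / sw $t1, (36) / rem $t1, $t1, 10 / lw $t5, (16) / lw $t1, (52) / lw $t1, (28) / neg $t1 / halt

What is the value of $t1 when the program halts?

-14

after li $t1, 35: $t1=35
after li $t5, 28: $t5=28
after or $t1, $t5, $t5: $t1=28|28=28
after sll $t1, $t1, 4: $t1=28<<4=448
after mul $t5, $t1, $t1: $t5=448*448=200704
after sub $t5, $t1, $t1: $t5=448-448=0
sw $t1, (36) → M[36]=448
after rem $t1, $t1, 10: $t1=448%10=8
after lw $t5, (16): $t5=M[16]=23
after lw $t1, (52): $t1=M[52]=13
after lw $t1, (28): $t1=M[28]=14
after neg $t1: $t1=-(14)=-14
halt.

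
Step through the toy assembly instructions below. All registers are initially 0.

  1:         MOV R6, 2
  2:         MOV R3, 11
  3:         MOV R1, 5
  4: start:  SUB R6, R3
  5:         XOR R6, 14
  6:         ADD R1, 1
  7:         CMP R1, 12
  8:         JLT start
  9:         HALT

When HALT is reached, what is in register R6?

after MOV R6, 2: R6=2
after MOV R3, 11: R3=11
after MOV R1, 5: R1=5
after SUB R6, R3: R6=2-11=-9
after XOR R6, 14: R6=(-9)^14=-7
after ADD R1, 1: R1=5+1=6
CMP R1, 12  (cmp 6,12)
JLT start: taken
after SUB R6, R3: R6=(-7)-11=-18
after XOR R6, 14: R6=(-18)^14=-32
after ADD R1, 1: R1=6+1=7
CMP R1, 12  (cmp 7,12)
JLT start: taken
after SUB R6, R3: R6=(-32)-11=-43
after XOR R6, 14: R6=(-43)^14=-37
after ADD R1, 1: R1=7+1=8
CMP R1, 12  (cmp 8,12)
JLT start: taken
after SUB R6, R3: R6=(-37)-11=-48
after XOR R6, 14: R6=(-48)^14=-34
after ADD R1, 1: R1=8+1=9
CMP R1, 12  (cmp 9,12)
JLT start: taken
after SUB R6, R3: R6=(-34)-11=-45
after XOR R6, 14: R6=(-45)^14=-35
after ADD R1, 1: R1=9+1=10
CMP R1, 12  (cmp 10,12)
JLT start: taken
after SUB R6, R3: R6=(-35)-11=-46
after XOR R6, 14: R6=(-46)^14=-36
after ADD R1, 1: R1=10+1=11
CMP R1, 12  (cmp 11,12)
JLT start: taken
after SUB R6, R3: R6=(-36)-11=-47
after XOR R6, 14: R6=(-47)^14=-33
after ADD R1, 1: R1=11+1=12
CMP R1, 12  (cmp 12,12)
JLT start: not taken
halt.

-33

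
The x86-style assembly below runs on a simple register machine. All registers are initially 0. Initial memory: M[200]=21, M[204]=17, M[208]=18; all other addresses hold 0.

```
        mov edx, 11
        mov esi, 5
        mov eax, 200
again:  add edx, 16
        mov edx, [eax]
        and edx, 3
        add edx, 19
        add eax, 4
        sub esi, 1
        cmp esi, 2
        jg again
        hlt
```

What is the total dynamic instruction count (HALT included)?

28

mov edx, 11 → edx=11
mov esi, 5 → esi=5
mov eax, 200 → eax=200
add edx, 16 → edx=11+16=27
mov edx, [eax] → edx=M[200]=21
and edx, 3 → edx=21&3=1
add edx, 19 → edx=1+19=20
add eax, 4 → eax=200+4=204
sub esi, 1 → esi=5-1=4
cmp esi, 2  (cmp 4,2)
jg again: taken
add edx, 16 → edx=20+16=36
mov edx, [eax] → edx=M[204]=17
and edx, 3 → edx=17&3=1
add edx, 19 → edx=1+19=20
add eax, 4 → eax=204+4=208
sub esi, 1 → esi=4-1=3
cmp esi, 2  (cmp 3,2)
jg again: taken
add edx, 16 → edx=20+16=36
mov edx, [eax] → edx=M[208]=18
and edx, 3 → edx=18&3=2
add edx, 19 → edx=2+19=21
add eax, 4 → eax=208+4=212
sub esi, 1 → esi=3-1=2
cmp esi, 2  (cmp 2,2)
jg again: not taken
halt.
Total executed instructions: 28.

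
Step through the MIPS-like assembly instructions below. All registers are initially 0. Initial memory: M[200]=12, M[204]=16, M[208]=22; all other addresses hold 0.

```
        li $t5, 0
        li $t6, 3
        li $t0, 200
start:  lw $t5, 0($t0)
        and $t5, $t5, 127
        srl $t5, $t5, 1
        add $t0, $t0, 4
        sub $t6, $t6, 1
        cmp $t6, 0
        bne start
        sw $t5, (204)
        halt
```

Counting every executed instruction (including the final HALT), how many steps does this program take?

26

after li $t5, 0: $t5=0
after li $t6, 3: $t6=3
after li $t0, 200: $t0=200
after lw $t5, 0($t0): $t5=M[200]=12
after and $t5, $t5, 127: $t5=12&127=12
after srl $t5, $t5, 1: $t5=12>>1=6
after add $t0, $t0, 4: $t0=200+4=204
after sub $t6, $t6, 1: $t6=3-1=2
cmp $t6, 0  (cmp 2,0)
bne start: taken
after lw $t5, 0($t0): $t5=M[204]=16
after and $t5, $t5, 127: $t5=16&127=16
after srl $t5, $t5, 1: $t5=16>>1=8
after add $t0, $t0, 4: $t0=204+4=208
after sub $t6, $t6, 1: $t6=2-1=1
cmp $t6, 0  (cmp 1,0)
bne start: taken
after lw $t5, 0($t0): $t5=M[208]=22
after and $t5, $t5, 127: $t5=22&127=22
after srl $t5, $t5, 1: $t5=22>>1=11
after add $t0, $t0, 4: $t0=208+4=212
after sub $t6, $t6, 1: $t6=1-1=0
cmp $t6, 0  (cmp 0,0)
bne start: not taken
sw $t5, (204) → M[204]=11
halt.
Total executed instructions: 26.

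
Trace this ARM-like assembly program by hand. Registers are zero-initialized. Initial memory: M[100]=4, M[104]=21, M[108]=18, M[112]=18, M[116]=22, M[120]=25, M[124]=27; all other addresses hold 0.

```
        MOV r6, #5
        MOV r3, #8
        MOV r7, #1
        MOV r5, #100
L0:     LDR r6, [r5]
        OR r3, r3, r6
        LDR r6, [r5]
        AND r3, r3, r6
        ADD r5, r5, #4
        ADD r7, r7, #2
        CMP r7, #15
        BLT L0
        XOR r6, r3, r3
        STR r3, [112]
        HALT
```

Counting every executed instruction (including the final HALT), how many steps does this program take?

r6=5
r3=8
r7=1
r5=100
r6=M[100]=4
r3=8|4=12
r6=M[100]=4
r3=12&4=4
r5=100+4=104
r7=1+2=3
CMP r7, #15  (cmp 3,15)
BLT L0: taken
r6=M[104]=21
r3=4|21=21
r6=M[104]=21
r3=21&21=21
r5=104+4=108
r7=3+2=5
CMP r7, #15  (cmp 5,15)
BLT L0: taken
r6=M[108]=18
r3=21|18=23
r6=M[108]=18
r3=23&18=18
r5=108+4=112
r7=5+2=7
CMP r7, #15  (cmp 7,15)
BLT L0: taken
r6=M[112]=18
r3=18|18=18
r6=M[112]=18
r3=18&18=18
r5=112+4=116
r7=7+2=9
CMP r7, #15  (cmp 9,15)
BLT L0: taken
r6=M[116]=22
r3=18|22=22
r6=M[116]=22
r3=22&22=22
r5=116+4=120
r7=9+2=11
CMP r7, #15  (cmp 11,15)
BLT L0: taken
r6=M[120]=25
r3=22|25=31
r6=M[120]=25
r3=31&25=25
r5=120+4=124
r7=11+2=13
CMP r7, #15  (cmp 13,15)
BLT L0: taken
r6=M[124]=27
r3=25|27=27
r6=M[124]=27
r3=27&27=27
r5=124+4=128
r7=13+2=15
CMP r7, #15  (cmp 15,15)
BLT L0: not taken
r6=27^27=0
STR r3, [112] → M[112]=27
halt.
Total executed instructions: 63.

63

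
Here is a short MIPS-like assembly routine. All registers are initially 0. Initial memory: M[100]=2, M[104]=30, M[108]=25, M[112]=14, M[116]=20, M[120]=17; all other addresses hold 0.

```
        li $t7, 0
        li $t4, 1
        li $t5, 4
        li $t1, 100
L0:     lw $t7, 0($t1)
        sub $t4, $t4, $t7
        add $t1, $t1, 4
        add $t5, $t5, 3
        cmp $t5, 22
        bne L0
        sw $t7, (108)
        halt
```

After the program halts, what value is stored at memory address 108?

li $t7, 0 → $t7=0
li $t4, 1 → $t4=1
li $t5, 4 → $t5=4
li $t1, 100 → $t1=100
lw $t7, 0($t1) → $t7=M[100]=2
sub $t4, $t4, $t7 → $t4=1-2=-1
add $t1, $t1, 4 → $t1=100+4=104
add $t5, $t5, 3 → $t5=4+3=7
cmp $t5, 22  (cmp 7,22)
bne L0: taken
lw $t7, 0($t1) → $t7=M[104]=30
sub $t4, $t4, $t7 → $t4=(-1)-30=-31
add $t1, $t1, 4 → $t1=104+4=108
add $t5, $t5, 3 → $t5=7+3=10
cmp $t5, 22  (cmp 10,22)
bne L0: taken
lw $t7, 0($t1) → $t7=M[108]=25
sub $t4, $t4, $t7 → $t4=(-31)-25=-56
add $t1, $t1, 4 → $t1=108+4=112
add $t5, $t5, 3 → $t5=10+3=13
cmp $t5, 22  (cmp 13,22)
bne L0: taken
lw $t7, 0($t1) → $t7=M[112]=14
sub $t4, $t4, $t7 → $t4=(-56)-14=-70
add $t1, $t1, 4 → $t1=112+4=116
add $t5, $t5, 3 → $t5=13+3=16
cmp $t5, 22  (cmp 16,22)
bne L0: taken
lw $t7, 0($t1) → $t7=M[116]=20
sub $t4, $t4, $t7 → $t4=(-70)-20=-90
add $t1, $t1, 4 → $t1=116+4=120
add $t5, $t5, 3 → $t5=16+3=19
cmp $t5, 22  (cmp 19,22)
bne L0: taken
lw $t7, 0($t1) → $t7=M[120]=17
sub $t4, $t4, $t7 → $t4=(-90)-17=-107
add $t1, $t1, 4 → $t1=120+4=124
add $t5, $t5, 3 → $t5=19+3=22
cmp $t5, 22  (cmp 22,22)
bne L0: not taken
sw $t7, (108) → M[108]=17
halt.

17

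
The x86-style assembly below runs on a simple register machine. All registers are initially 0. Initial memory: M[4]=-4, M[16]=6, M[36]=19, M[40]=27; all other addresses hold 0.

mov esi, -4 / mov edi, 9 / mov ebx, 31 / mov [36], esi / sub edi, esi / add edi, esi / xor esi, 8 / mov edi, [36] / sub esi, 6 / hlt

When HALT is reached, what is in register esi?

-18

mov esi, -4 → esi=-4
mov edi, 9 → edi=9
mov ebx, 31 → ebx=31
mov [36], esi → M[36]=-4
sub edi, esi → edi=9-(-4)=13
add edi, esi → edi=13+(-4)=9
xor esi, 8 → esi=(-4)^8=-12
mov edi, [36] → edi=M[36]=-4
sub esi, 6 → esi=(-12)-6=-18
halt.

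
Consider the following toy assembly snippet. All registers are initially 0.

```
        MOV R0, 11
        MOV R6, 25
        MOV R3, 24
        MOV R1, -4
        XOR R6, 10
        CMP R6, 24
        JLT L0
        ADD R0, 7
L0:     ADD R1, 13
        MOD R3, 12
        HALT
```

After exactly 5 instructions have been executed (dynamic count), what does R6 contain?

19

MOV R0, 11 → R0=11
MOV R6, 25 → R6=25
MOV R3, 24 → R3=24
MOV R1, -4 → R1=-4
XOR R6, 10 → R6=25^10=19
After step 5: R6 = 19.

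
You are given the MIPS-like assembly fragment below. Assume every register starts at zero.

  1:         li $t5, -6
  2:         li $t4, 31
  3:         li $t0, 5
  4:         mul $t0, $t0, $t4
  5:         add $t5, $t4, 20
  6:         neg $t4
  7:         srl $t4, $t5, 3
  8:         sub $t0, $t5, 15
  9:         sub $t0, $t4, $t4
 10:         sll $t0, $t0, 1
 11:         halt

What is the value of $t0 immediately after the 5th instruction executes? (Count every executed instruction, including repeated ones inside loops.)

155

$t5=-6
$t4=31
$t0=5
$t0=5*31=155
$t5=31+20=51
After step 5: $t0 = 155.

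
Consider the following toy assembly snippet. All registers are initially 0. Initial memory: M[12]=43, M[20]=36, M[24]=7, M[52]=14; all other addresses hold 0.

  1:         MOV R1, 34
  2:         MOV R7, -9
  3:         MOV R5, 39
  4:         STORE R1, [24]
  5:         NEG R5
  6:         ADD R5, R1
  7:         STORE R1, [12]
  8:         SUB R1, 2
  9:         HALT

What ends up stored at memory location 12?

R1=34
R7=-9
R5=39
STORE R1, [24] → M[24]=34
R5=-(39)=-39
R5=(-39)+34=-5
STORE R1, [12] → M[12]=34
R1=34-2=32
halt.

34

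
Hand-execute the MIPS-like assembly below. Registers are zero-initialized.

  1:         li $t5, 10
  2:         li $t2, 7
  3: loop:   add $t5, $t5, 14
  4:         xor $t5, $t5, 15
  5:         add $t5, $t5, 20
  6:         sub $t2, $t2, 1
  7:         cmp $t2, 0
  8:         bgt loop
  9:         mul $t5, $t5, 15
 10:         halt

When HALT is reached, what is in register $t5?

3525

after li $t5, 10: $t5=10
after li $t2, 7: $t2=7
after add $t5, $t5, 14: $t5=10+14=24
after xor $t5, $t5, 15: $t5=24^15=23
after add $t5, $t5, 20: $t5=23+20=43
after sub $t2, $t2, 1: $t2=7-1=6
cmp $t2, 0  (cmp 6,0)
bgt loop: taken
after add $t5, $t5, 14: $t5=43+14=57
after xor $t5, $t5, 15: $t5=57^15=54
after add $t5, $t5, 20: $t5=54+20=74
after sub $t2, $t2, 1: $t2=6-1=5
cmp $t2, 0  (cmp 5,0)
bgt loop: taken
after add $t5, $t5, 14: $t5=74+14=88
after xor $t5, $t5, 15: $t5=88^15=87
after add $t5, $t5, 20: $t5=87+20=107
after sub $t2, $t2, 1: $t2=5-1=4
cmp $t2, 0  (cmp 4,0)
bgt loop: taken
after add $t5, $t5, 14: $t5=107+14=121
after xor $t5, $t5, 15: $t5=121^15=118
after add $t5, $t5, 20: $t5=118+20=138
after sub $t2, $t2, 1: $t2=4-1=3
cmp $t2, 0  (cmp 3,0)
bgt loop: taken
after add $t5, $t5, 14: $t5=138+14=152
after xor $t5, $t5, 15: $t5=152^15=151
after add $t5, $t5, 20: $t5=151+20=171
after sub $t2, $t2, 1: $t2=3-1=2
cmp $t2, 0  (cmp 2,0)
bgt loop: taken
after add $t5, $t5, 14: $t5=171+14=185
after xor $t5, $t5, 15: $t5=185^15=182
after add $t5, $t5, 20: $t5=182+20=202
after sub $t2, $t2, 1: $t2=2-1=1
cmp $t2, 0  (cmp 1,0)
bgt loop: taken
after add $t5, $t5, 14: $t5=202+14=216
after xor $t5, $t5, 15: $t5=216^15=215
after add $t5, $t5, 20: $t5=215+20=235
after sub $t2, $t2, 1: $t2=1-1=0
cmp $t2, 0  (cmp 0,0)
bgt loop: not taken
after mul $t5, $t5, 15: $t5=235*15=3525
halt.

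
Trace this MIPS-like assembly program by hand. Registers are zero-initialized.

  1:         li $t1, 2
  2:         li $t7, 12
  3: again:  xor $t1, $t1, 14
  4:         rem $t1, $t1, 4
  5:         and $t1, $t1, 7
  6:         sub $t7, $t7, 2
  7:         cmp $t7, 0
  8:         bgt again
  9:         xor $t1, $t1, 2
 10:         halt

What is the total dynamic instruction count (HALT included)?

$t1=2
$t7=12
$t1=2^14=12
$t1=12%4=0
$t1=0&7=0
$t7=12-2=10
cmp $t7, 0  (cmp 10,0)
bgt again: taken
$t1=0^14=14
$t1=14%4=2
$t1=2&7=2
$t7=10-2=8
cmp $t7, 0  (cmp 8,0)
bgt again: taken
$t1=2^14=12
$t1=12%4=0
$t1=0&7=0
$t7=8-2=6
cmp $t7, 0  (cmp 6,0)
bgt again: taken
$t1=0^14=14
$t1=14%4=2
$t1=2&7=2
$t7=6-2=4
cmp $t7, 0  (cmp 4,0)
bgt again: taken
$t1=2^14=12
$t1=12%4=0
$t1=0&7=0
$t7=4-2=2
cmp $t7, 0  (cmp 2,0)
bgt again: taken
$t1=0^14=14
$t1=14%4=2
$t1=2&7=2
$t7=2-2=0
cmp $t7, 0  (cmp 0,0)
bgt again: not taken
$t1=2^2=0
halt.
Total executed instructions: 40.

40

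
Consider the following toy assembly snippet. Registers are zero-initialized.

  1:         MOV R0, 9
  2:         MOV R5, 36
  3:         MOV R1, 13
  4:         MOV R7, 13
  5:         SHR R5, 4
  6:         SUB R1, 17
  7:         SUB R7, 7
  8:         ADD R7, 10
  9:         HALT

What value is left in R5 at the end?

MOV R0, 9 → R0=9
MOV R5, 36 → R5=36
MOV R1, 13 → R1=13
MOV R7, 13 → R7=13
SHR R5, 4 → R5=36>>4=2
SUB R1, 17 → R1=13-17=-4
SUB R7, 7 → R7=13-7=6
ADD R7, 10 → R7=6+10=16
halt.

2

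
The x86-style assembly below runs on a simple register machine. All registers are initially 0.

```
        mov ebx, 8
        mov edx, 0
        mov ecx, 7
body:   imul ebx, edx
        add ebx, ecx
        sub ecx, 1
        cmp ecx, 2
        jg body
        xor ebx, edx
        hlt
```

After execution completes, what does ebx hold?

after mov ebx, 8: ebx=8
after mov edx, 0: edx=0
after mov ecx, 7: ecx=7
after imul ebx, edx: ebx=8*0=0
after add ebx, ecx: ebx=0+7=7
after sub ecx, 1: ecx=7-1=6
cmp ecx, 2  (cmp 6,2)
jg body: taken
after imul ebx, edx: ebx=7*0=0
after add ebx, ecx: ebx=0+6=6
after sub ecx, 1: ecx=6-1=5
cmp ecx, 2  (cmp 5,2)
jg body: taken
after imul ebx, edx: ebx=6*0=0
after add ebx, ecx: ebx=0+5=5
after sub ecx, 1: ecx=5-1=4
cmp ecx, 2  (cmp 4,2)
jg body: taken
after imul ebx, edx: ebx=5*0=0
after add ebx, ecx: ebx=0+4=4
after sub ecx, 1: ecx=4-1=3
cmp ecx, 2  (cmp 3,2)
jg body: taken
after imul ebx, edx: ebx=4*0=0
after add ebx, ecx: ebx=0+3=3
after sub ecx, 1: ecx=3-1=2
cmp ecx, 2  (cmp 2,2)
jg body: not taken
after xor ebx, edx: ebx=3^0=3
halt.

3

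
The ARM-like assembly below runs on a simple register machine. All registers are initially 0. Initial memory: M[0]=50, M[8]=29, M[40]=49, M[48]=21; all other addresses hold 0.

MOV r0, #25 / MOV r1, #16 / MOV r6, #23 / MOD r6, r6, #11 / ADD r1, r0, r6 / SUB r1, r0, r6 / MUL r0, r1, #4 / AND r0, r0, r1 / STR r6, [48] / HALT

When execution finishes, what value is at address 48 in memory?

1

r0=25
r1=16
r6=23
r6=23%11=1
r1=25+1=26
r1=25-1=24
r0=24*4=96
r0=96&24=0
STR r6, [48] → M[48]=1
halt.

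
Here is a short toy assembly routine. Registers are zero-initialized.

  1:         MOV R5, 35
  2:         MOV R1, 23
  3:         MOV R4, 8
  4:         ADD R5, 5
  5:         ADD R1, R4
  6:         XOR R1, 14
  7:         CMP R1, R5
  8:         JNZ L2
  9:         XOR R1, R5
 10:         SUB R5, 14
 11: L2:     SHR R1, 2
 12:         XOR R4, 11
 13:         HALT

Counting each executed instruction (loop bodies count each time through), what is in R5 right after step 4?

after MOV R5, 35: R5=35
after MOV R1, 23: R1=23
after MOV R4, 8: R4=8
after ADD R5, 5: R5=35+5=40
After step 4: R5 = 40.

40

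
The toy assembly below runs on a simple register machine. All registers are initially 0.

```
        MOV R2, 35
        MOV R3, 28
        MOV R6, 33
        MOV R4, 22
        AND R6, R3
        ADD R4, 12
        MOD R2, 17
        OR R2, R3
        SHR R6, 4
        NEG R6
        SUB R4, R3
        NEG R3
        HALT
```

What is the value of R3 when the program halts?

after MOV R2, 35: R2=35
after MOV R3, 28: R3=28
after MOV R6, 33: R6=33
after MOV R4, 22: R4=22
after AND R6, R3: R6=33&28=0
after ADD R4, 12: R4=22+12=34
after MOD R2, 17: R2=35%17=1
after OR R2, R3: R2=1|28=29
after SHR R6, 4: R6=0>>4=0
after NEG R6: R6=-(0)=0
after SUB R4, R3: R4=34-28=6
after NEG R3: R3=-(28)=-28
halt.

-28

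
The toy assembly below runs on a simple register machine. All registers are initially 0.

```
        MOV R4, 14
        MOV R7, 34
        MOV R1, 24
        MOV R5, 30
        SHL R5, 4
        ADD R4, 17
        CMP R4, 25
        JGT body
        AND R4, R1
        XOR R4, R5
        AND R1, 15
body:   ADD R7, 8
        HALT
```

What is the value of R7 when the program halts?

MOV R4, 14 → R4=14
MOV R7, 34 → R7=34
MOV R1, 24 → R1=24
MOV R5, 30 → R5=30
SHL R5, 4 → R5=30<<4=480
ADD R4, 17 → R4=14+17=31
CMP R4, 25  (cmp 31,25)
JGT body: taken
ADD R7, 8 → R7=34+8=42
halt.

42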